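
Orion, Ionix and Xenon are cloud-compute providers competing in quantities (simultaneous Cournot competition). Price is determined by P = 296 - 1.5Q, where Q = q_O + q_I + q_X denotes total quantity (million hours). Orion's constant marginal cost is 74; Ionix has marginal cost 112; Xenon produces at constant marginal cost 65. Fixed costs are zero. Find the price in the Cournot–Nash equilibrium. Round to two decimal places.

Orion's profit: π_O = (296 - 1.5Q)q_O - (74q_O). Setting ∂π_O/∂q_O = 0: 222 - 3q_O - (3/2)(q_I + q_X) = 0.
Ionix's profit: π_I = (296 - 1.5Q)q_I - (112q_I). Setting ∂π_I/∂q_I = 0: 184 - 3q_I - (3/2)(q_O + q_X) = 0.
Xenon's first-order condition: 231 - 3q_X - (3/2)(q_O + q_I) = 0.
Summing all 3 equations gives 637 − 6Q = 0, hence Q = 637/6.
Back-substituting: q_O = (222 − 637/4)/(3/2) = 251/6, q_I = (184 − 637/4)/(3/2) = 33/2, q_X = (231 − 637/4)/(3/2) = 287/6.
Total output Q = 637/6, so price P = 296 - (3/2)·(637/6) = 547/4.

136.75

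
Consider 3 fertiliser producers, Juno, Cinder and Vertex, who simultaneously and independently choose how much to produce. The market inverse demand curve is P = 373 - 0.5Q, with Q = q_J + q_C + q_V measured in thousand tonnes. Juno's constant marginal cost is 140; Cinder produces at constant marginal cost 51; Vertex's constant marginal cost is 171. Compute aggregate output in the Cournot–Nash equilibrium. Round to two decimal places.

378.50

Juno's profit: π_J = (373 - 0.5Q)q_J - (140q_J). Setting ∂π_J/∂q_J = 0: 233 - q_J - (1/2)(q_C + q_V) = 0.
Cinder's first-order condition: 322 - q_C - (1/2)(q_J + q_V) = 0.
Vertex's first-order condition: 202 - q_V - (1/2)(q_J + q_C) = 0.
Summing all 3 equations gives 757 − 2Q = 0, hence Q = 757/2.
Back-substituting: q_J = (233 − 757/4)/(1/2) = 175/2, q_C = (322 − 757/4)/(1/2) = 531/2, q_V = (202 − 757/4)/(1/2) = 51/2.
Total output Q = 175/2 + 531/2 + 51/2 = 757/2.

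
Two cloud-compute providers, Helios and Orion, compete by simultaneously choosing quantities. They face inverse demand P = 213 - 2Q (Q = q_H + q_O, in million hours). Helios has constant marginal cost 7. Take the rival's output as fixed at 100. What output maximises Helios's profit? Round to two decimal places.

1.50

With the rival's output fixed at 100, Helios's profit is π_H = (213 - 2·100 - 2q_H)q_H - (7q_H) = (13 - 2q_H)q_H - (7q_H).
∂π_H/∂q_H = 6 - 4q_H = 0, so q_H = 3/2.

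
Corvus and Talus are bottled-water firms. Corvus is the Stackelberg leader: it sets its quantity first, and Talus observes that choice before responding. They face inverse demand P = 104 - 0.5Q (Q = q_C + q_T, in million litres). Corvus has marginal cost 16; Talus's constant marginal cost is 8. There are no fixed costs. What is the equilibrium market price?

36

Solve by backward induction. Given q_C, the follower Talus maximises π_T = (104 - (1/2)q_C - (1/2)q_T)q_T - 8q_T.
∂π_T/∂q_T = 96 - (1/2)q_C - q_T = 0 gives the reaction function q_T = (96 - (1/2)q_C).
Corvus substitutes q_T(q_C) into its own profit: π_C = q_C(104 - (1/2)q_C - (96 - (1/2)q_C)/2) - 16q_C = (56 - (1/4)q_C)q_C - 16q_C.
Leader FOC: 40 - (1/2)q_C = 0, so q_C = 80.
Then q_T = (96 - (1/2)·80) = 56.
Total output Q = 136, so price P = 104 - (1/2)·136 = 36.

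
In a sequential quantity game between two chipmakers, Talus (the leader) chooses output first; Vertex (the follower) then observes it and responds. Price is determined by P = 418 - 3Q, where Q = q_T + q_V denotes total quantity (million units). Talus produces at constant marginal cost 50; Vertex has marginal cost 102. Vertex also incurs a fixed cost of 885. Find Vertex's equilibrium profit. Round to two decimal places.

51.33

The follower Vertex best-responds to any q_T: π_V = (418 - 3Q)q_V - 102q_V.
Follower FOC: 316 - 3q_T - 6q_V = 0, so q_V(q_T) = (316 - 3q_T)/6.
Talus substitutes q_V(q_T) into its own profit: π_T = q_T(418 - 3q_T - (316 - 3q_T)/2) - 50q_T = (260 - (3/2)q_T)q_T - 50q_T.
Leader FOC: 210 - 3q_T = 0, so q_T = 70.
Then q_V = (316 - 3·70)/6 = 53/3.
Price P = 418 - 3·(263/3) = 155.
Vertex's profit: (155 - 102)·(53/3) - 885 = 154/3.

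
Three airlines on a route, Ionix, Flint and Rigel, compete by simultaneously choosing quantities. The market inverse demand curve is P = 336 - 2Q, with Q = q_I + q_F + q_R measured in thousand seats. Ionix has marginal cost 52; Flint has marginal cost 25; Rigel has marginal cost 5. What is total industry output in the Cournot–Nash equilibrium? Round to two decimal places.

115.75

Ionix's profit: π_I = (336 - 2Q)q_I - (52q_I). Setting ∂π_I/∂q_I = 0: 284 - 4q_I - 2(q_F + q_R) = 0.
Flint's profit: π_F = (336 - 2Q)q_F - (25q_F). Setting ∂π_F/∂q_F = 0: 311 - 4q_F - 2(q_I + q_R) = 0.
Rigel's profit: π_R = (336 - 2Q)q_R - (5q_R). Setting ∂π_R/∂q_R = 0: 331 - 4q_R - 2(q_I + q_F) = 0.
Adding the 3 first-order conditions: 926 − 8Q = 0, so Q = 463/4.
Back-substituting: q_I = (284 − 463/2)/2 = 105/4, q_F = (311 − 463/2)/2 = 159/4, q_R = (331 − 463/2)/2 = 199/4.
Total output Q = 105/4 + 159/4 + 199/4 = 463/4.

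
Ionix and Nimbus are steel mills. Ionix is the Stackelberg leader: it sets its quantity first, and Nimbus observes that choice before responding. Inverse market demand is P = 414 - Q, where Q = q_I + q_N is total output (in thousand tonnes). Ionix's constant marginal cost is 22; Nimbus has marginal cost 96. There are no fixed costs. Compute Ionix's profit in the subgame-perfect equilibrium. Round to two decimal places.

The follower Nimbus best-responds to any q_I: π_N = (414 - Q)q_N - 96q_N.
Follower FOC: 318 - q_I - 2q_N = 0, so q_N(q_I) = (318 - q_I)/2.
The leader anticipates this reaction. Substituting into P = 414 - Q gives P = 255 - (1/2)q_I, so π_I = (255 - (1/2)q_I)q_I - 22q_I.
Maximising: ∂π_I/∂q_I = 233 - q_I = 0, giving q_I = 233.
Then q_N = (318 - 233)/2 = 85/2.
Price P = 414 - 551/2 = 277/2.
Ionix's profit: (277/2 - 22)·233 = 27144.5000.

27144.50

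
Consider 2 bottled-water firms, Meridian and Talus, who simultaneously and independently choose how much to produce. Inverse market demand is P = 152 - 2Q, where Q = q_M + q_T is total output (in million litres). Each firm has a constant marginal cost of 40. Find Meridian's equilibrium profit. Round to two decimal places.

696.89

Each firm earns π_i = (152 - 2Q)q_i - 40q_i.
First-order condition (treating rivals' output as given): 112 - 4q_i - 2q_j = 0.
By symmetry each firm produces the same amount; substituting q_j = q_i yields q_i = 112/6 = 56/3.
Price P = 152 - 2·(112/3) = 232/3.
Meridian's profit: (232/3 - 40)·(56/3) = 696.8889.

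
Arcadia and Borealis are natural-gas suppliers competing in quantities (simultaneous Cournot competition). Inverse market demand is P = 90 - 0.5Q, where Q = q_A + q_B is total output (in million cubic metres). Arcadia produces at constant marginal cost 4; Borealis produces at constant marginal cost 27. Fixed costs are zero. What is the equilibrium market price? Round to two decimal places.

Arcadia's profit: π_A = (90 - 0.5Q)q_A - (4q_A). Setting ∂π_A/∂q_A = 0: 86 - q_A - (1/2)(q_B) = 0.
Borealis's profit: π_B = (90 - 0.5Q)q_B - (27q_B). Setting ∂π_B/∂q_B = 0: 63 - q_B - (1/2)(q_A) = 0.
So q_A = (86 - (1/2)q_B) and q_B = (63 - (1/2)q_A).
Solving the pair: q_A = 218/3, q_B = 80/3.
Total output Q = 298/3, so price P = 90 - (1/2)·(298/3) = 121/3.

40.33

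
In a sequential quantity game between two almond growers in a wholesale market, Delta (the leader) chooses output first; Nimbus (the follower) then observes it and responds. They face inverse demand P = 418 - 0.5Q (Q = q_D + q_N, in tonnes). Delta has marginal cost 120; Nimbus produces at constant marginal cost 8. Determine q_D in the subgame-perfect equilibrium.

186

Solve by backward induction. Given q_D, the follower Nimbus maximises π_N = (418 - (1/2)q_D - (1/2)q_N)q_N - 8q_N.
∂π_N/∂q_N = 410 - (1/2)q_D - q_N = 0 gives the reaction function q_N = (410 - (1/2)q_D).
The leader anticipates this reaction. Substituting into P = 418 - 0.5Q gives P = 213 - (1/4)q_D, so π_D = (213 - (1/4)q_D)q_D - 120q_D.
Maximising: ∂π_D/∂q_D = 93 - (1/2)q_D = 0, giving q_D = 186.
Then q_N = (410 - (1/2)·186) = 317.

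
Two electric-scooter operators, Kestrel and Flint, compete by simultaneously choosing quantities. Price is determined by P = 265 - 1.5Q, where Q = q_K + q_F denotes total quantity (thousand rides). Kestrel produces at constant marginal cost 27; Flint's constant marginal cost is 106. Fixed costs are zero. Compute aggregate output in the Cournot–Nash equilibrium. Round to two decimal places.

88.22

Kestrel's profit: π_K = (265 - 1.5Q)q_K - (27q_K). Setting ∂π_K/∂q_K = 0: 238 - 3q_K - (3/2)(q_F) = 0.
Flint's profit: π_F = (265 - 1.5Q)q_F - (106q_F). Setting ∂π_F/∂q_F = 0: 159 - 3q_F - (3/2)(q_K) = 0.
Best responses: q_K = (238 - (3/2)q_F)/3, q_F = (159 - (3/2)q_K)/3.
Substituting one into the other gives q_K = 634/9 and q_F = 160/9.
Total output Q = 634/9 + 160/9 = 794/9.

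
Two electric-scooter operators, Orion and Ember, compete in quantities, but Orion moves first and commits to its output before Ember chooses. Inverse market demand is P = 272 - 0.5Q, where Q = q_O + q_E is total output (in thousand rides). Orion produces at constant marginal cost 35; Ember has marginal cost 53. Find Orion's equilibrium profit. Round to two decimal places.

Solve by backward induction. Given q_O, the follower Ember maximises π_E = (272 - (1/2)q_O - (1/2)q_E)q_E - 53q_E.
Setting the follower's marginal profit to zero, 219 - (1/2)q_O - q_E = 0, i.e. q_E = (219 - (1/2)q_O).
The leader anticipates this reaction. Substituting into P = 272 - 0.5Q gives P = 325/2 - (1/4)q_O, so π_O = (325/2 - (1/4)q_O)q_O - 35q_O.
Leader FOC: 255/2 - (1/2)q_O = 0, so q_O = 255.
Then q_E = (219 - (1/2)·255) = 183/2.
Price P = 272 - (1/2)·(693/2) = 395/4.
Orion's profit: (395/4 - 35)·255 = 16256.2500.

16256.25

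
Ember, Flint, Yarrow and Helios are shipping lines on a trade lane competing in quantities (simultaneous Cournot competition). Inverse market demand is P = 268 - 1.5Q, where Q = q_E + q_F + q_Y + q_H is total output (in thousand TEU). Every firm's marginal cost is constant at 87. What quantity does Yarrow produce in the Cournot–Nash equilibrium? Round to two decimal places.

24.13

A representative firm's profit is π_i = q_i(268 - 1.5Q) - 87q_i.
First-order condition (treating rivals' output as given): 181 - 3q_i - (3/2)·Σ_{j≠i} q_j = 0.
With identical firms every q_j equals q_i, so Σ_{j≠i} q_j = 3q_i and 181 = (15/2)q_i, giving q_i = 362/15.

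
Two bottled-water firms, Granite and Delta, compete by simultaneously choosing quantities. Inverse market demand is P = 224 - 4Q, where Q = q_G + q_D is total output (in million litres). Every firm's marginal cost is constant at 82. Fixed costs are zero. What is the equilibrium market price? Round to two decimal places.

129.33

Each firm earns π_i = (224 - 4Q)q_i - 82q_i.
First-order condition (treating rivals' output as given): 142 - 8q_i - 4q_j = 0.
By symmetry each firm produces the same amount; substituting q_j = q_i yields q_i = 142/12 = 71/6.
Total output Q = 71/3, so price P = 224 - 4·(71/3) = 388/3.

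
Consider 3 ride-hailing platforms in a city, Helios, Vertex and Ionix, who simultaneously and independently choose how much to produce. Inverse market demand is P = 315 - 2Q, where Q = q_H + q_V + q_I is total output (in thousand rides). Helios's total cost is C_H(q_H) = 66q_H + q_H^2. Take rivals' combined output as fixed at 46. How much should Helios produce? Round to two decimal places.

26.17

With rivals' combined output fixed at 46, Helios's profit is π_H = (315 - 2·46 - 2q_H)q_H - (66q_H + q_H²) = (223 - 2q_H)q_H - (66q_H + q_H²).
∂π_H/∂q_H = 157 - 6q_H = 0, so q_H = 157/6.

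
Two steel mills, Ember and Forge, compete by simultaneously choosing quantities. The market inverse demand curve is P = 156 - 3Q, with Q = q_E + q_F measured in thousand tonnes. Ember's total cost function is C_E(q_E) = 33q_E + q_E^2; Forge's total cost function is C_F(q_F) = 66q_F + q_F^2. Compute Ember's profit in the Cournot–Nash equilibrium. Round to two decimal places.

674.11

Ember's profit: π_E = (156 - 3Q)q_E - (33q_E + q_E²). Setting ∂π_E/∂q_E = 0: 123 - 8q_E - 3(q_F) = 0.
Forge's profit: π_F = (156 - 3Q)q_F - (66q_F + q_F²). Setting ∂π_F/∂q_F = 0: 90 - 8q_F - 3(q_E) = 0.
So q_E = (123 - 3q_F)/8 and q_F = (90 - 3q_E)/8.
Solving the pair: q_E = 714/55, q_F = 351/55.
Price P = 156 - 3·(213/11) = 1077/11.
Ember's profit: (1077/11)·(714/55) - 33·(714/55) - (714/55)² = 674.1104.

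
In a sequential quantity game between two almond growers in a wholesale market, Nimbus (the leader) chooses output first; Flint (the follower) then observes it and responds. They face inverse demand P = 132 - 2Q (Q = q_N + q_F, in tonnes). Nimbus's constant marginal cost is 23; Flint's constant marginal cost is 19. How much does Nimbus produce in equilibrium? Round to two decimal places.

The follower Flint best-responds to any q_N: π_F = (132 - 2Q)q_F - 19q_F.
∂π_F/∂q_F = 113 - 2q_N - 4q_F = 0 gives the reaction function q_F = (113 - 2q_N)/4.
Nimbus substitutes q_F(q_N) into its own profit: π_N = q_N(132 - 2q_N - (113 - 2q_N)/2) - 23q_N = (151/2 - q_N)q_N - 23q_N.
Maximising: ∂π_N/∂q_N = 105/2 - 2q_N = 0, giving q_N = 105/4.
Then q_F = (113 - 2·(105/4))/4 = 121/8.

26.25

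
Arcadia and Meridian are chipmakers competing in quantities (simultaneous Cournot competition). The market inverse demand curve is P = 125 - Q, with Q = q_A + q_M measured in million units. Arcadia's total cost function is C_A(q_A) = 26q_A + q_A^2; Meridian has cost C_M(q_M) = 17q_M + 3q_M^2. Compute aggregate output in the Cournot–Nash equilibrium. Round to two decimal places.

Arcadia's profit: π_A = (125 - Q)q_A - (26q_A + q_A²). Setting ∂π_A/∂q_A = 0: 99 - 4q_A - (q_M) = 0.
Meridian's profit: π_M = (125 - Q)q_M - (17q_M + 3q_M²). Setting ∂π_M/∂q_M = 0: 108 - 8q_M - (q_A) = 0.
Rearranging gives the reaction functions q_A = (99 - q_M)/4 and q_M = (108 - q_A)/8.
Substituting one into the other gives q_A = 684/31 and q_M = 333/31.
Total output Q = 684/31 + 333/31 = 1017/31.

32.81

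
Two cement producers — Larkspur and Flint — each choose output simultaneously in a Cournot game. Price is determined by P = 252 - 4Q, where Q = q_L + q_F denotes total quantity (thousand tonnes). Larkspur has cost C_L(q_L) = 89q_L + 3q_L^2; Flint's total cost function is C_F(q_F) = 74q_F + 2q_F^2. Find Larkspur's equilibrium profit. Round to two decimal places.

468.87

Larkspur's profit: π_L = (252 - 4Q)q_L - (89q_L + 3q_L²). Setting ∂π_L/∂q_L = 0: 163 - 14q_L - 4(q_F) = 0.
Flint's first-order condition: 178 - 12q_F - 4(q_L) = 0.
Rearranging gives the reaction functions q_L = (163 - 4q_F)/14 and q_F = (178 - 4q_L)/12.
Solving the pair: q_L = 311/38, q_F = 230/19.
Price P = 252 - 4·(771/38) = 170.8421.
Larkspur's profit: 170.8421·(311/38) - 89·(311/38) - 3(311/38)² = 468.8691.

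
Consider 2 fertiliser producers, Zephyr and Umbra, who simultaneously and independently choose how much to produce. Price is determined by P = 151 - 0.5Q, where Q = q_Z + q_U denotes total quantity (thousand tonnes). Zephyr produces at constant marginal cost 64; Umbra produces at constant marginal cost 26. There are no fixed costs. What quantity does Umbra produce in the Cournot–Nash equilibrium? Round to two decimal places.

Zephyr's profit: π_Z = (151 - 0.5Q)q_Z - (64q_Z). Setting ∂π_Z/∂q_Z = 0: 87 - q_Z - (1/2)(q_U) = 0.
Umbra's profit: π_U = (151 - 0.5Q)q_U - (26q_U). Setting ∂π_U/∂q_U = 0: 125 - q_U - (1/2)(q_Z) = 0.
So q_Z = (87 - (1/2)q_U) and q_U = (125 - (1/2)q_Z).
Substituting one into the other gives q_Z = 98/3 and q_U = 326/3.

108.67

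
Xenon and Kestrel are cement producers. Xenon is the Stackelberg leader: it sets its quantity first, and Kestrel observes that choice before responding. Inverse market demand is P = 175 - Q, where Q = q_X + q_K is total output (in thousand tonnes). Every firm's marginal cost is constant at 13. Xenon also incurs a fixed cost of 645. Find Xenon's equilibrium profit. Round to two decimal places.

2635.50

Solve by backward induction. Given q_X, the follower Kestrel maximises π_K = (175 - q_X - q_K)q_K - 13q_K.
Setting the follower's marginal profit to zero, 162 - q_X - 2q_K = 0, i.e. q_K = (162 - q_X)/2.
The leader anticipates this reaction. Substituting into P = 175 - Q gives P = 94 - (1/2)q_X, so π_X = (94 - (1/2)q_X)q_X - 13q_X.
The leader's first-order condition 81 - q_X = 0 yields q_X = 81.
Then q_K = (162 - 81)/2 = 81/2.
Price P = 175 - 243/2 = 107/2.
Xenon's profit: (107/2 - 13)·81 - 645 = 2635.5000.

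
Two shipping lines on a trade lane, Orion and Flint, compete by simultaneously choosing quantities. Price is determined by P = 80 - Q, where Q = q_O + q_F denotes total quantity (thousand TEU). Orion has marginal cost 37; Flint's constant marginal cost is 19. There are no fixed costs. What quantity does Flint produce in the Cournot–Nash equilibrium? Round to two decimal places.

26.33

Orion's profit: π_O = (80 - Q)q_O - (37q_O). Setting ∂π_O/∂q_O = 0: 43 - 2q_O - (q_F) = 0.
Flint's first-order condition: 61 - 2q_F - (q_O) = 0.
Best responses: q_O = (43 - q_F)/2, q_F = (61 - q_O)/2.
Substituting one into the other gives q_O = 25/3 and q_F = 79/3.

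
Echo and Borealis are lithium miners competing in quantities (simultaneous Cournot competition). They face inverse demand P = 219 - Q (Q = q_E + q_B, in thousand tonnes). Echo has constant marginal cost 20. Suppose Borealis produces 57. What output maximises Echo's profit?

71

With the rival's output fixed at 57, Echo's profit is π_E = (219 - 57 - q_E)q_E - (20q_E) = (162 - q_E)q_E - (20q_E).
∂π_E/∂q_E = 142 - 2q_E = 0, so q_E = 71.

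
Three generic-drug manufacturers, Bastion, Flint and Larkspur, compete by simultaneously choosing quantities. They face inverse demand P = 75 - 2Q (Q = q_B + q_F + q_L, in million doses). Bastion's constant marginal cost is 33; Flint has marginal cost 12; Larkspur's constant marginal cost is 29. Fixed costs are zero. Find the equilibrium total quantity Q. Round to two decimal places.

Bastion's profit: π_B = (75 - 2Q)q_B - (33q_B). Setting ∂π_B/∂q_B = 0: 42 - 4q_B - 2(q_F + q_L) = 0.
Flint's first-order condition: 63 - 4q_F - 2(q_B + q_L) = 0.
Larkspur's first-order condition: 46 - 4q_L - 2(q_B + q_F) = 0.
Summing all 3 equations gives 151 − 8Q = 0, hence Q = 151/8.
Back-substituting: q_B = (42 − 151/4)/2 = 17/8, q_F = (63 − 151/4)/2 = 101/8, q_L = (46 − 151/4)/2 = 33/8.
Total output Q = 17/8 + 101/8 + 33/8 = 151/8.

18.88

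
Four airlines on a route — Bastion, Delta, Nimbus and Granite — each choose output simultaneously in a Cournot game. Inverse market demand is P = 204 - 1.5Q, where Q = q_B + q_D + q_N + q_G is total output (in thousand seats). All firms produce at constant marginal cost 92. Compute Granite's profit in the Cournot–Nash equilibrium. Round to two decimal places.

A representative firm's profit is π_i = q_i(204 - 1.5Q) - 92q_i.
Setting ∂π_i/∂q_i = 0 with rivals' quantities fixed: 112 - 3q_i - (3/2)·Σ_{j≠i} q_j = 0.
With identical firms every q_j equals q_i, so Σ_{j≠i} q_j = 3q_i and 112 = (15/2)q_i, giving q_i = 224/15.
Price P = 204 - (3/2)·(896/15) = 572/5.
Granite's profit: (572/5 - 92)·(224/15) = 334.5067.

334.51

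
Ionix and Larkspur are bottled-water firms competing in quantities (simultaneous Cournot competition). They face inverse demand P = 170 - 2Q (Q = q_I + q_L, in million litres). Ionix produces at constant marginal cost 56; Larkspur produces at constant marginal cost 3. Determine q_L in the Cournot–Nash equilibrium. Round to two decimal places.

Ionix's profit: π_I = (170 - 2Q)q_I - (56q_I). Setting ∂π_I/∂q_I = 0: 114 - 4q_I - 2(q_L) = 0.
Larkspur's profit: π_L = (170 - 2Q)q_L - (3q_L). Setting ∂π_L/∂q_L = 0: 167 - 4q_L - 2(q_I) = 0.
Best responses: q_I = (114 - 2q_L)/4, q_L = (167 - 2q_I)/4.
Substituting one into the other gives q_I = 61/6 and q_L = 110/3.

36.67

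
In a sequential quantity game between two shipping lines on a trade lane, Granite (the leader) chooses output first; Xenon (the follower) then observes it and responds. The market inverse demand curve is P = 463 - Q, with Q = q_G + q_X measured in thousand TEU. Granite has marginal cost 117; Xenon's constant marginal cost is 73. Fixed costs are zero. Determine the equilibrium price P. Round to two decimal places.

The follower Xenon best-responds to any q_G: π_X = (463 - Q)q_X - 73q_X.
Follower FOC: 390 - q_G - 2q_X = 0, so q_X(q_G) = (390 - q_G)/2.
The leader anticipates this reaction. Substituting into P = 463 - Q gives P = 268 - (1/2)q_G, so π_G = (268 - (1/2)q_G)q_G - 117q_G.
Maximising: ∂π_G/∂q_G = 151 - q_G = 0, giving q_G = 151.
Then q_X = (390 - 151)/2 = 239/2.
Total output Q = 541/2, so price P = 463 - 541/2 = 385/2.

192.50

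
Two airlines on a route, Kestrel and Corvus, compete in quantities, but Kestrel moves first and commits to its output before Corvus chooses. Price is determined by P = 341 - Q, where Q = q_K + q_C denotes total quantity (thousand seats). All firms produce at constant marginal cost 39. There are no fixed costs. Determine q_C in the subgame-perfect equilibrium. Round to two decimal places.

Solve by backward induction. Given q_K, the follower Corvus maximises π_C = (341 - q_K - q_C)q_C - 39q_C.
∂π_C/∂q_C = 302 - q_K - 2q_C = 0 gives the reaction function q_C = (302 - q_K)/2.
Kestrel substitutes q_C(q_K) into its own profit: π_K = q_K(341 - q_K - (302 - q_K)/2) - 39q_K = (190 - (1/2)q_K)q_K - 39q_K.
Maximising: ∂π_K/∂q_K = 151 - q_K = 0, giving q_K = 151.
Then q_C = (302 - 151)/2 = 151/2.

75.50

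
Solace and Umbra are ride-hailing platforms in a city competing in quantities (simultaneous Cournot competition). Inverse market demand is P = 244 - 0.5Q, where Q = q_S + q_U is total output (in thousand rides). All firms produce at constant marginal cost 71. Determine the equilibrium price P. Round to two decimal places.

128.67

A representative firm's profit is π_i = q_i(244 - 0.5Q) - 71q_i.
First-order condition (treating rivals' output as given): 173 - q_i - (1/2)q_j = 0.
With identical firms every q_j equals q_i, so q_j = q_i and 173 = (3/2)q_i, giving q_i = 346/3.
Total output Q = 692/3, so price P = 244 - (1/2)·(692/3) = 386/3.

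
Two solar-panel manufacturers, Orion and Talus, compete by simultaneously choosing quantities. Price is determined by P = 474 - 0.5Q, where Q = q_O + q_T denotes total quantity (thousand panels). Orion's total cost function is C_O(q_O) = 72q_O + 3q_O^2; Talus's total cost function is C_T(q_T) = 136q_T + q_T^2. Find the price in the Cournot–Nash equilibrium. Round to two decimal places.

396.84

Orion's profit: π_O = (474 - 0.5Q)q_O - (72q_O + 3q_O²). Setting ∂π_O/∂q_O = 0: 402 - 7q_O - (1/2)(q_T) = 0.
Talus's first-order condition: 338 - 3q_T - (1/2)(q_O) = 0.
Best responses: q_O = (402 - (1/2)q_T)/7, q_T = (338 - (1/2)q_O)/3.
Substituting one into the other gives q_O = 49.9759 and q_T = 104.3373.
Total output Q = 154.3133, so price P = 474 - (1/2)·154.3133 = 396.8434.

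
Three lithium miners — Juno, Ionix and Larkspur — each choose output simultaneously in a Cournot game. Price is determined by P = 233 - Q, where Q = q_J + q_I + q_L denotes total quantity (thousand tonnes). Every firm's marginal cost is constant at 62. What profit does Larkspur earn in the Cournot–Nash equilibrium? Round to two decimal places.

1827.56

Each firm earns π_i = (233 - Q)q_i - 62q_i.
First-order condition (treating rivals' output as given): 171 - 2q_i - Σ_{j≠i} q_j = 0.
With identical firms every q_j equals q_i, so Σ_{j≠i} q_j = 2q_i and 171 = 4q_i, giving q_i = 171/4.
Price P = 233 - 513/4 = 419/4.
Larkspur's profit: (419/4 - 62)·(171/4) = 1827.5625.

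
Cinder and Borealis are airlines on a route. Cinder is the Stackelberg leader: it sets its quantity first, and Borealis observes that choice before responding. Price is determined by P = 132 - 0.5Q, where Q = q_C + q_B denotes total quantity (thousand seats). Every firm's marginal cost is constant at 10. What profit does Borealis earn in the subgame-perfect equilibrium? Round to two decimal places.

1860.50

Solve by backward induction. Given q_C, the follower Borealis maximises π_B = (132 - (1/2)q_C - (1/2)q_B)q_B - 10q_B.
Setting the follower's marginal profit to zero, 122 - (1/2)q_C - q_B = 0, i.e. q_B = (122 - (1/2)q_C).
Cinder substitutes q_B(q_C) into its own profit: π_C = q_C(132 - (1/2)q_C - (122 - (1/2)q_C)/2) - 10q_C = (71 - (1/4)q_C)q_C - 10q_C.
Maximising: ∂π_C/∂q_C = 61 - (1/2)q_C = 0, giving q_C = 122.
Then q_B = (122 - (1/2)·122) = 61.
Price P = 132 - (1/2)·183 = 81/2.
Borealis's profit: (81/2 - 10)·61 = 1860.5000.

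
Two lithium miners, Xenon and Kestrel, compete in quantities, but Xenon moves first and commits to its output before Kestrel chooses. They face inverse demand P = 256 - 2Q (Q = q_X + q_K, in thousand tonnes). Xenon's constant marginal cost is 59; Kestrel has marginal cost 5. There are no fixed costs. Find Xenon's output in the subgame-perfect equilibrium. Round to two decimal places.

35.75

The follower Kestrel best-responds to any q_X: π_K = (256 - 2Q)q_K - 5q_K.
Setting the follower's marginal profit to zero, 251 - 2q_X - 4q_K = 0, i.e. q_K = (251 - 2q_X)/4.
Xenon substitutes q_K(q_X) into its own profit: π_X = q_X(256 - 2q_X - (251 - 2q_X)/2) - 59q_X = (261/2 - q_X)q_X - 59q_X.
Maximising: ∂π_X/∂q_X = 143/2 - 2q_X = 0, giving q_X = 143/4.
Then q_K = (251 - 2·(143/4))/4 = 359/8.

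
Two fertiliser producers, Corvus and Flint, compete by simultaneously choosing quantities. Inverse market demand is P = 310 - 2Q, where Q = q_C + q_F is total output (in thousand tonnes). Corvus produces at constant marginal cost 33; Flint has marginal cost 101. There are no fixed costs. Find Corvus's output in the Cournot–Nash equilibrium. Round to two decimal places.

Corvus's profit: π_C = (310 - 2Q)q_C - (33q_C). Setting ∂π_C/∂q_C = 0: 277 - 4q_C - 2(q_F) = 0.
Flint's profit: π_F = (310 - 2Q)q_F - (101q_F). Setting ∂π_F/∂q_F = 0: 209 - 4q_F - 2(q_C) = 0.
Rearranging gives the reaction functions q_C = (277 - 2q_F)/4 and q_F = (209 - 2q_C)/4.
Substituting one into the other gives q_C = 115/2 and q_F = 47/2.

57.50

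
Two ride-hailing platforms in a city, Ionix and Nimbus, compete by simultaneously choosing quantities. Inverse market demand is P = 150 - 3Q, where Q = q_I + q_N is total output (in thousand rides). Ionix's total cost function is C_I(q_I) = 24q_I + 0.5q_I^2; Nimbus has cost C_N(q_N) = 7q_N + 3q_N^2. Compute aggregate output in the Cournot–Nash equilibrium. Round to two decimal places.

Ionix's profit: π_I = (150 - 3Q)q_I - (24q_I + (1/2)q_I²). Setting ∂π_I/∂q_I = 0: 126 - 7q_I - 3(q_N) = 0.
Nimbus's first-order condition: 143 - 12q_N - 3(q_I) = 0.
So q_I = (126 - 3q_N)/7 and q_N = (143 - 3q_I)/12.
Solving the pair: q_I = 361/25, q_N = 623/75.
Total output Q = 361/25 + 623/75 = 1706/75.

22.75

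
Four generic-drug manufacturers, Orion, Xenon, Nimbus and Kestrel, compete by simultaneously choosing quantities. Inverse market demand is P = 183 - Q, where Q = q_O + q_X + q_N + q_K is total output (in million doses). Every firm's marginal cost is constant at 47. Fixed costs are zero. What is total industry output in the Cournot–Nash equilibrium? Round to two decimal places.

108.80

Each firm earns π_i = (183 - Q)q_i - 47q_i.
Setting ∂π_i/∂q_i = 0 with rivals' quantities fixed: 136 - 2q_i - Σ_{j≠i} q_j = 0.
With identical firms every q_j equals q_i, so Σ_{j≠i} q_j = 3q_i and 136 = 5q_i, giving q_i = 136/5.
Total output Q = 136/5 + 136/5 + 136/5 + 136/5 = 544/5.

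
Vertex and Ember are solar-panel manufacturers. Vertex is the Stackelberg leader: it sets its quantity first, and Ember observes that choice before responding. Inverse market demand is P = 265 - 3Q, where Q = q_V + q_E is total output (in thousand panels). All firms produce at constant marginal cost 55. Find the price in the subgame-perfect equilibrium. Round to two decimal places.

Solve by backward induction. Given q_V, the follower Ember maximises π_E = (265 - 3q_V - 3q_E)q_E - 55q_E.
∂π_E/∂q_E = 210 - 3q_V - 6q_E = 0 gives the reaction function q_E = (210 - 3q_V)/6.
Vertex substitutes q_E(q_V) into its own profit: π_V = q_V(265 - 3q_V - (210 - 3q_V)/2) - 55q_V = (160 - (3/2)q_V)q_V - 55q_V.
The leader's first-order condition 105 - 3q_V = 0 yields q_V = 35.
Then q_E = (210 - 3·35)/6 = 35/2.
Total output Q = 105/2, so price P = 265 - 3·(105/2) = 215/2.

107.50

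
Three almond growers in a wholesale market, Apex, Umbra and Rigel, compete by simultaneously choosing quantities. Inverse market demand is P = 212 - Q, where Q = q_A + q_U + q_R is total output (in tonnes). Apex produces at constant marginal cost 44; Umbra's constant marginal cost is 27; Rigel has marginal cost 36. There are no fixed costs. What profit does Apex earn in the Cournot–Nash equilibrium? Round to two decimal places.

1278.06

Apex's profit: π_A = (212 - Q)q_A - (44q_A). Setting ∂π_A/∂q_A = 0: 168 - 2q_A - (q_U + q_R) = 0.
Umbra's profit: π_U = (212 - Q)q_U - (27q_U). Setting ∂π_U/∂q_U = 0: 185 - 2q_U - (q_A + q_R) = 0.
Rigel's first-order condition: 176 - 2q_R - (q_A + q_U) = 0.
Summing all 3 equations gives 529 − 4Q = 0, hence Q = 529/4.
Back-substituting: q_A = (168 − 529/4) = 143/4, q_U = (185 − 529/4) = 211/4, q_R = (176 − 529/4) = 175/4.
Price P = 212 - 529/4 = 319/4.
Apex's profit: (319/4 - 44)·(143/4) = 1278.0625.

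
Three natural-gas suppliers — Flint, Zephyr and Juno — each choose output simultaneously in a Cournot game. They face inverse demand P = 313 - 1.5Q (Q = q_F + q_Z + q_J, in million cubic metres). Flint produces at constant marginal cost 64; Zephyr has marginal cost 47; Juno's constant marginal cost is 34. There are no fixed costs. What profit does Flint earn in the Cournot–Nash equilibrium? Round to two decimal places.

Flint's profit: π_F = (313 - 1.5Q)q_F - (64q_F). Setting ∂π_F/∂q_F = 0: 249 - 3q_F - (3/2)(q_Z + q_J) = 0.
Zephyr's profit: π_Z = (313 - 1.5Q)q_Z - (47q_Z). Setting ∂π_Z/∂q_Z = 0: 266 - 3q_Z - (3/2)(q_F + q_J) = 0.
Juno's first-order condition: 279 - 3q_J - (3/2)(q_F + q_Z) = 0.
Adding the 3 conditions: 794 − 3Q − 3Q = 0, i.e. Q = 397/3.
Back-substituting: q_F = (249 − 397/2)/(3/2) = 101/3, q_Z = (266 − 397/2)/(3/2) = 45, q_J = (279 − 397/2)/(3/2) = 161/3.
Price P = 313 - (3/2)·(397/3) = 229/2.
Flint's profit: (229/2 - 64)·(101/3) = 1700.1667.

1700.17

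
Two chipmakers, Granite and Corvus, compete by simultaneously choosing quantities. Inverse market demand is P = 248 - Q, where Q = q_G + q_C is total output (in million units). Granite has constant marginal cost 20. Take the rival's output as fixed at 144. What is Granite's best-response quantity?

With the rival's output fixed at 144, Granite's profit is π_G = (248 - 144 - q_G)q_G - (20q_G) = (104 - q_G)q_G - (20q_G).
∂π_G/∂q_G = 84 - 2q_G = 0, so q_G = 42.

42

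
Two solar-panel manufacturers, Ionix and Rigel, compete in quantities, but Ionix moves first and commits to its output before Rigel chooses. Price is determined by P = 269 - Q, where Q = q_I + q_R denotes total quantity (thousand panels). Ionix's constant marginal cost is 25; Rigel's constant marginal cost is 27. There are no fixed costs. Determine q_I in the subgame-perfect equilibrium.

123

Solve by backward induction. Given q_I, the follower Rigel maximises π_R = (269 - q_I - q_R)q_R - 27q_R.
∂π_R/∂q_R = 242 - q_I - 2q_R = 0 gives the reaction function q_R = (242 - q_I)/2.
Ionix substitutes q_R(q_I) into its own profit: π_I = q_I(269 - q_I - (242 - q_I)/2) - 25q_I = (148 - (1/2)q_I)q_I - 25q_I.
Maximising: ∂π_I/∂q_I = 123 - q_I = 0, giving q_I = 123.
Then q_R = (242 - 123)/2 = 119/2.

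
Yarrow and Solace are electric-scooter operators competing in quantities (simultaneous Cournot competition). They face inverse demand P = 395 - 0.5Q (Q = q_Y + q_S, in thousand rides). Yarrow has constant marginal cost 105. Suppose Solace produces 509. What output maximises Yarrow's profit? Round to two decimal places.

35.50

With the rival's output fixed at 509, Yarrow's profit is π_Y = (395 - (1/2)·509 - (1/2)q_Y)q_Y - (105q_Y) = (281/2 - (1/2)q_Y)q_Y - (105q_Y).
∂π_Y/∂q_Y = 71/2 - q_Y = 0, so q_Y = 71/2.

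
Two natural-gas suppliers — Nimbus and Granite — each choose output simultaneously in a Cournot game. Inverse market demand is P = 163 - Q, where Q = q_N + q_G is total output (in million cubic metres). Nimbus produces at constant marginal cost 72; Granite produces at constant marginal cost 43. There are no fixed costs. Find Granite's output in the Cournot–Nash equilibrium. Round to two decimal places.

49.67

Nimbus's profit: π_N = (163 - Q)q_N - (72q_N). Setting ∂π_N/∂q_N = 0: 91 - 2q_N - (q_G) = 0.
Granite's first-order condition: 120 - 2q_G - (q_N) = 0.
So q_N = (91 - q_G)/2 and q_G = (120 - q_N)/2.
Solving the pair: q_N = 62/3, q_G = 149/3.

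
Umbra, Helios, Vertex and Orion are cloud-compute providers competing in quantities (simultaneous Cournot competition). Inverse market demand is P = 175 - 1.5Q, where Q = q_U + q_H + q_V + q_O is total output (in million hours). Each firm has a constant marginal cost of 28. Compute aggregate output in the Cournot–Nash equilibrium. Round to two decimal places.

78.40

Each firm earns π_i = (175 - 1.5Q)q_i - 28q_i.
Setting ∂π_i/∂q_i = 0 with rivals' quantities fixed: 147 - 3q_i - (3/2)·Σ_{j≠i} q_j = 0.
By symmetry each firm produces the same amount; substituting Σ_{j≠i} q_j = 3q_i yields q_i = 147/(15/2) = 98/5.
Total output Q = 98/5 + 98/5 + 98/5 + 98/5 = 392/5.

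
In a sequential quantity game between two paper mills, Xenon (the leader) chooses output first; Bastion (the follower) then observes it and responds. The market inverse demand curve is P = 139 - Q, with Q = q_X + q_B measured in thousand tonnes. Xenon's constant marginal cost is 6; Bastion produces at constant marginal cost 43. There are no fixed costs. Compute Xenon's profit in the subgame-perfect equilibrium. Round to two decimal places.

Solve by backward induction. Given q_X, the follower Bastion maximises π_B = (139 - q_X - q_B)q_B - 43q_B.
Setting the follower's marginal profit to zero, 96 - q_X - 2q_B = 0, i.e. q_B = (96 - q_X)/2.
The leader anticipates this reaction. Substituting into P = 139 - Q gives P = 91 - (1/2)q_X, so π_X = (91 - (1/2)q_X)q_X - 6q_X.
Leader FOC: 85 - q_X = 0, so q_X = 85.
Then q_B = (96 - 85)/2 = 11/2.
Price P = 139 - 181/2 = 97/2.
Xenon's profit: (97/2 - 6)·85 = 3612.5000.

3612.50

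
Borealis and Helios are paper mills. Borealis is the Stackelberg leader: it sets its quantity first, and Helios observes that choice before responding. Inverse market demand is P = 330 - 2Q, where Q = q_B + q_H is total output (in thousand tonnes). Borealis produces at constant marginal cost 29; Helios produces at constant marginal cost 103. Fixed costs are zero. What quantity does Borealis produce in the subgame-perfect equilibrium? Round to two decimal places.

93.75

The follower Helios best-responds to any q_B: π_H = (330 - 2Q)q_H - 103q_H.
Follower FOC: 227 - 2q_B - 4q_H = 0, so q_H(q_B) = (227 - 2q_B)/4.
The leader anticipates this reaction. Substituting into P = 330 - 2Q gives P = 433/2 - q_B, so π_B = (433/2 - q_B)q_B - 29q_B.
Maximising: ∂π_B/∂q_B = 375/2 - 2q_B = 0, giving q_B = 375/4.
Then q_H = (227 - 2·(375/4))/4 = 79/8.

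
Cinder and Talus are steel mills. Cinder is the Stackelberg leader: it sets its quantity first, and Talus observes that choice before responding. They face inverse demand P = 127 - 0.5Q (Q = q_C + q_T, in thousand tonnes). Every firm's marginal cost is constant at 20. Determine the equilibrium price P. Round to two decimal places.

46.75

The follower Talus best-responds to any q_C: π_T = (127 - 0.5Q)q_T - 20q_T.
Setting the follower's marginal profit to zero, 107 - (1/2)q_C - q_T = 0, i.e. q_T = (107 - (1/2)q_C).
The leader anticipates this reaction. Substituting into P = 127 - 0.5Q gives P = 147/2 - (1/4)q_C, so π_C = (147/2 - (1/4)q_C)q_C - 20q_C.
Leader FOC: 107/2 - (1/2)q_C = 0, so q_C = 107.
Then q_T = (107 - (1/2)·107) = 107/2.
Total output Q = 321/2, so price P = 127 - (1/2)·(321/2) = 187/4.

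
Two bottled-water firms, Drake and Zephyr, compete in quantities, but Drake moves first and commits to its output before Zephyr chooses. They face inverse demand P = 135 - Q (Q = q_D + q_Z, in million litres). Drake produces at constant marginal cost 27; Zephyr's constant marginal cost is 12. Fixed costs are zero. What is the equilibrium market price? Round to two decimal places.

50.25

The follower Zephyr best-responds to any q_D: π_Z = (135 - Q)q_Z - 12q_Z.
Follower FOC: 123 - q_D - 2q_Z = 0, so q_Z(q_D) = (123 - q_D)/2.
Drake substitutes q_Z(q_D) into its own profit: π_D = q_D(135 - q_D - (123 - q_D)/2) - 27q_D = (147/2 - (1/2)q_D)q_D - 27q_D.
Leader FOC: 93/2 - q_D = 0, so q_D = 93/2.
Then q_Z = (123 - 93/2)/2 = 153/4.
Total output Q = 339/4, so price P = 135 - 339/4 = 201/4.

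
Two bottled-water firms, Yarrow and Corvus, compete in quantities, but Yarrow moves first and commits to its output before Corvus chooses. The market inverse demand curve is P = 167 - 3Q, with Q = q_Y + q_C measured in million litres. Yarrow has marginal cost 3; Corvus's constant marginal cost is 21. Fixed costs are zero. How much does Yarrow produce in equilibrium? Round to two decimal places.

The follower Corvus best-responds to any q_Y: π_C = (167 - 3Q)q_C - 21q_C.
∂π_C/∂q_C = 146 - 3q_Y - 6q_C = 0 gives the reaction function q_C = (146 - 3q_Y)/6.
Yarrow substitutes q_C(q_Y) into its own profit: π_Y = q_Y(167 - 3q_Y - (146 - 3q_Y)/2) - 3q_Y = (94 - (3/2)q_Y)q_Y - 3q_Y.
Maximising: ∂π_Y/∂q_Y = 91 - 3q_Y = 0, giving q_Y = 91/3.
Then q_C = (146 - 3·(91/3))/6 = 55/6.

30.33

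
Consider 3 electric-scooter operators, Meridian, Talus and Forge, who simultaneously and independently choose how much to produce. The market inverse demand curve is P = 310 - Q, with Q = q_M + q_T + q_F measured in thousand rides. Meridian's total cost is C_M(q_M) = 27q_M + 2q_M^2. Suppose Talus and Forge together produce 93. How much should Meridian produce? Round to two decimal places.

With rivals' combined output fixed at 93, Meridian's profit is π_M = (310 - 93 - q_M)q_M - (27q_M + 2q_M²) = (217 - q_M)q_M - (27q_M + 2q_M²).
∂π_M/∂q_M = 190 - 6q_M = 0, so q_M = 95/3.

31.67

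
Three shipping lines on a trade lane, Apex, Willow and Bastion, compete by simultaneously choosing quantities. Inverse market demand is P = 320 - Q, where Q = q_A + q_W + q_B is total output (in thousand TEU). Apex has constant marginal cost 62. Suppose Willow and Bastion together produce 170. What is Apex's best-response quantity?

44

With rivals' combined output fixed at 170, Apex's profit is π_A = (320 - 170 - q_A)q_A - (62q_A) = (150 - q_A)q_A - (62q_A).
∂π_A/∂q_A = 88 - 2q_A = 0, so q_A = 44.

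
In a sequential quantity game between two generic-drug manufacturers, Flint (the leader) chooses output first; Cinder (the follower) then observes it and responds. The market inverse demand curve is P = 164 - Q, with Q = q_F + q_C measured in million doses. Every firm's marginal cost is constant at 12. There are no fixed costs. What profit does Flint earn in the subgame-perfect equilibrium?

2888

The follower Cinder best-responds to any q_F: π_C = (164 - Q)q_C - 12q_C.
∂π_C/∂q_C = 152 - q_F - 2q_C = 0 gives the reaction function q_C = (152 - q_F)/2.
The leader anticipates this reaction. Substituting into P = 164 - Q gives P = 88 - (1/2)q_F, so π_F = (88 - (1/2)q_F)q_F - 12q_F.
The leader's first-order condition 76 - q_F = 0 yields q_F = 76.
Then q_C = (152 - 76)/2 = 38.
Price P = 164 - 114 = 50.
Flint's profit: (50 - 12)·76 = 2888.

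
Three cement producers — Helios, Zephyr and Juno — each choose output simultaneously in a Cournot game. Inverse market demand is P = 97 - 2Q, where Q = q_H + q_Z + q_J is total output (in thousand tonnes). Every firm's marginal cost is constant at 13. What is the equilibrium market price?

34

Each firm earns π_i = (97 - 2Q)q_i - 13q_i.
First-order condition (treating rivals' output as given): 84 - 4q_i - 2·Σ_{j≠i} q_j = 0.
With identical firms every q_j equals q_i, so Σ_{j≠i} q_j = 2q_i and 84 = 8q_i, giving q_i = 21/2.
Total output Q = 63/2, so price P = 97 - 2·(63/2) = 34.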